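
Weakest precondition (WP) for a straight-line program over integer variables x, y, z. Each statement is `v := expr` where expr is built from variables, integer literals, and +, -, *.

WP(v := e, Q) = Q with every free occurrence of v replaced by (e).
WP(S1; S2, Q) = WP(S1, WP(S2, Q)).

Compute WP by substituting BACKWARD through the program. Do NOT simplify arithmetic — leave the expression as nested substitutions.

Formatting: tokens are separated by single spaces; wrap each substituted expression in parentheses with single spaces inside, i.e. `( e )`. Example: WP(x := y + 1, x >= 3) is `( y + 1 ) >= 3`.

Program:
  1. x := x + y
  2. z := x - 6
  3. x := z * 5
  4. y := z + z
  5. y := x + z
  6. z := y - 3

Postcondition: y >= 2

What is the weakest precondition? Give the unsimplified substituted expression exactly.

post: y >= 2
stmt 6: z := y - 3  -- replace 0 occurrence(s) of z with (y - 3)
  => y >= 2
stmt 5: y := x + z  -- replace 1 occurrence(s) of y with (x + z)
  => ( x + z ) >= 2
stmt 4: y := z + z  -- replace 0 occurrence(s) of y with (z + z)
  => ( x + z ) >= 2
stmt 3: x := z * 5  -- replace 1 occurrence(s) of x with (z * 5)
  => ( ( z * 5 ) + z ) >= 2
stmt 2: z := x - 6  -- replace 2 occurrence(s) of z with (x - 6)
  => ( ( ( x - 6 ) * 5 ) + ( x - 6 ) ) >= 2
stmt 1: x := x + y  -- replace 2 occurrence(s) of x with (x + y)
  => ( ( ( ( x + y ) - 6 ) * 5 ) + ( ( x + y ) - 6 ) ) >= 2

Answer: ( ( ( ( x + y ) - 6 ) * 5 ) + ( ( x + y ) - 6 ) ) >= 2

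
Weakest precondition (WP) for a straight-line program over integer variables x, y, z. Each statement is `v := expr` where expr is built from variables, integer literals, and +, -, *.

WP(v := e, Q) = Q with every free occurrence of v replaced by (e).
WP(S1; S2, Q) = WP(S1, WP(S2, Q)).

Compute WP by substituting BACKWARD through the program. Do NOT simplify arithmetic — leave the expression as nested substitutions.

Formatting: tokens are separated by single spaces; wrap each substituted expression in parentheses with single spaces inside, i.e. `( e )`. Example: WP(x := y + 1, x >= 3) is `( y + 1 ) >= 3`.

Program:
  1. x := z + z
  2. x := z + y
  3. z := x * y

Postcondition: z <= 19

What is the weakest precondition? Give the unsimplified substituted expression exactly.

Answer: ( ( z + y ) * y ) <= 19

Derivation:
post: z <= 19
stmt 3: z := x * y  -- replace 1 occurrence(s) of z with (x * y)
  => ( x * y ) <= 19
stmt 2: x := z + y  -- replace 1 occurrence(s) of x with (z + y)
  => ( ( z + y ) * y ) <= 19
stmt 1: x := z + z  -- replace 0 occurrence(s) of x with (z + z)
  => ( ( z + y ) * y ) <= 19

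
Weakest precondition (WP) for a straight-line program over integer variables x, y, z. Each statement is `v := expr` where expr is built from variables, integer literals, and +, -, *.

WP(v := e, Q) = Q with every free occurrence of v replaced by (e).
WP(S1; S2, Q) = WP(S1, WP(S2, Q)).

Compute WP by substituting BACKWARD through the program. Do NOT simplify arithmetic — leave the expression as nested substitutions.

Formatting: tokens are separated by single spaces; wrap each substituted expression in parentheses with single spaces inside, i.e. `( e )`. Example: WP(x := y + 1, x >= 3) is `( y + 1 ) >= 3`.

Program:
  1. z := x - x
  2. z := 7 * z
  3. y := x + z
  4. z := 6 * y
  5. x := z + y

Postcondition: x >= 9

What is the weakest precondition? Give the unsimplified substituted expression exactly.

Answer: ( ( 6 * ( x + ( 7 * ( x - x ) ) ) ) + ( x + ( 7 * ( x - x ) ) ) ) >= 9

Derivation:
post: x >= 9
stmt 5: x := z + y  -- replace 1 occurrence(s) of x with (z + y)
  => ( z + y ) >= 9
stmt 4: z := 6 * y  -- replace 1 occurrence(s) of z with (6 * y)
  => ( ( 6 * y ) + y ) >= 9
stmt 3: y := x + z  -- replace 2 occurrence(s) of y with (x + z)
  => ( ( 6 * ( x + z ) ) + ( x + z ) ) >= 9
stmt 2: z := 7 * z  -- replace 2 occurrence(s) of z with (7 * z)
  => ( ( 6 * ( x + ( 7 * z ) ) ) + ( x + ( 7 * z ) ) ) >= 9
stmt 1: z := x - x  -- replace 2 occurrence(s) of z with (x - x)
  => ( ( 6 * ( x + ( 7 * ( x - x ) ) ) ) + ( x + ( 7 * ( x - x ) ) ) ) >= 9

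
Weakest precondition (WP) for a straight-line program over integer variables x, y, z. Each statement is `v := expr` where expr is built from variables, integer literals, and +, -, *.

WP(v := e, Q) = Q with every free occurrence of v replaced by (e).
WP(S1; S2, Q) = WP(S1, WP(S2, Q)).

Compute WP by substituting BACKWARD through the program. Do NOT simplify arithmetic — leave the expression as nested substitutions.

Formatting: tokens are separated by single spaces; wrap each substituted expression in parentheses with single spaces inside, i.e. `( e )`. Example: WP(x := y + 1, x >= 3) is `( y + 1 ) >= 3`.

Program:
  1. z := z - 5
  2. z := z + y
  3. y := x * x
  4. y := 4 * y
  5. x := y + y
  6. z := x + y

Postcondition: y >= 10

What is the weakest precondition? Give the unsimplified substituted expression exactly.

Answer: ( 4 * ( x * x ) ) >= 10

Derivation:
post: y >= 10
stmt 6: z := x + y  -- replace 0 occurrence(s) of z with (x + y)
  => y >= 10
stmt 5: x := y + y  -- replace 0 occurrence(s) of x with (y + y)
  => y >= 10
stmt 4: y := 4 * y  -- replace 1 occurrence(s) of y with (4 * y)
  => ( 4 * y ) >= 10
stmt 3: y := x * x  -- replace 1 occurrence(s) of y with (x * x)
  => ( 4 * ( x * x ) ) >= 10
stmt 2: z := z + y  -- replace 0 occurrence(s) of z with (z + y)
  => ( 4 * ( x * x ) ) >= 10
stmt 1: z := z - 5  -- replace 0 occurrence(s) of z with (z - 5)
  => ( 4 * ( x * x ) ) >= 10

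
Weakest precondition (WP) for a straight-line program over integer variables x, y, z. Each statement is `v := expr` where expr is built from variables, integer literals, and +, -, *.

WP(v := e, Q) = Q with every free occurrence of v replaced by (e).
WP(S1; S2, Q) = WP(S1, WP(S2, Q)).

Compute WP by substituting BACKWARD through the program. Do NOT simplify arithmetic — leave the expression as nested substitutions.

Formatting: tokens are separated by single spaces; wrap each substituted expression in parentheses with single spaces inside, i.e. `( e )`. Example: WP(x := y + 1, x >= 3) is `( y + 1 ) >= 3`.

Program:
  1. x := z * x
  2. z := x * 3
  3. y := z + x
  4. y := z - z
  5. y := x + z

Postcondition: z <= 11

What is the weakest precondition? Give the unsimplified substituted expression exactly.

Answer: ( ( z * x ) * 3 ) <= 11

Derivation:
post: z <= 11
stmt 5: y := x + z  -- replace 0 occurrence(s) of y with (x + z)
  => z <= 11
stmt 4: y := z - z  -- replace 0 occurrence(s) of y with (z - z)
  => z <= 11
stmt 3: y := z + x  -- replace 0 occurrence(s) of y with (z + x)
  => z <= 11
stmt 2: z := x * 3  -- replace 1 occurrence(s) of z with (x * 3)
  => ( x * 3 ) <= 11
stmt 1: x := z * x  -- replace 1 occurrence(s) of x with (z * x)
  => ( ( z * x ) * 3 ) <= 11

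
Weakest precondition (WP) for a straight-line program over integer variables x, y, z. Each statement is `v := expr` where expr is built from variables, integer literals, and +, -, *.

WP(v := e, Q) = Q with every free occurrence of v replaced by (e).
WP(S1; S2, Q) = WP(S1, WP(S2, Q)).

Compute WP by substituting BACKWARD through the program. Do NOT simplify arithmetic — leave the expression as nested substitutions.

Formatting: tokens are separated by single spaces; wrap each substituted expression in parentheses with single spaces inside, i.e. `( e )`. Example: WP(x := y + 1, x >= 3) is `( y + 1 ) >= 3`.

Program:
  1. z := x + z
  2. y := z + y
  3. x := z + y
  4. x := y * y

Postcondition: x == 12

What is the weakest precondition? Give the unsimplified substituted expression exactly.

Answer: ( ( ( x + z ) + y ) * ( ( x + z ) + y ) ) == 12

Derivation:
post: x == 12
stmt 4: x := y * y  -- replace 1 occurrence(s) of x with (y * y)
  => ( y * y ) == 12
stmt 3: x := z + y  -- replace 0 occurrence(s) of x with (z + y)
  => ( y * y ) == 12
stmt 2: y := z + y  -- replace 2 occurrence(s) of y with (z + y)
  => ( ( z + y ) * ( z + y ) ) == 12
stmt 1: z := x + z  -- replace 2 occurrence(s) of z with (x + z)
  => ( ( ( x + z ) + y ) * ( ( x + z ) + y ) ) == 12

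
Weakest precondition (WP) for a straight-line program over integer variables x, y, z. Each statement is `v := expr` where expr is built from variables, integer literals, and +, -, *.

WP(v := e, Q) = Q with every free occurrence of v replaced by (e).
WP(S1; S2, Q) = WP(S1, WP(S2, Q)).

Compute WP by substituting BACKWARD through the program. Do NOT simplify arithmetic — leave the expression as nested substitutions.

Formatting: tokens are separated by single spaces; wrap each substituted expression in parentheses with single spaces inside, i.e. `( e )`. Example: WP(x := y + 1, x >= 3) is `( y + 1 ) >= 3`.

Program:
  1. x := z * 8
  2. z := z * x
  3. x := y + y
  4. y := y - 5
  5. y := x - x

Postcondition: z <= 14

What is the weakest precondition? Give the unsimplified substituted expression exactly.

post: z <= 14
stmt 5: y := x - x  -- replace 0 occurrence(s) of y with (x - x)
  => z <= 14
stmt 4: y := y - 5  -- replace 0 occurrence(s) of y with (y - 5)
  => z <= 14
stmt 3: x := y + y  -- replace 0 occurrence(s) of x with (y + y)
  => z <= 14
stmt 2: z := z * x  -- replace 1 occurrence(s) of z with (z * x)
  => ( z * x ) <= 14
stmt 1: x := z * 8  -- replace 1 occurrence(s) of x with (z * 8)
  => ( z * ( z * 8 ) ) <= 14

Answer: ( z * ( z * 8 ) ) <= 14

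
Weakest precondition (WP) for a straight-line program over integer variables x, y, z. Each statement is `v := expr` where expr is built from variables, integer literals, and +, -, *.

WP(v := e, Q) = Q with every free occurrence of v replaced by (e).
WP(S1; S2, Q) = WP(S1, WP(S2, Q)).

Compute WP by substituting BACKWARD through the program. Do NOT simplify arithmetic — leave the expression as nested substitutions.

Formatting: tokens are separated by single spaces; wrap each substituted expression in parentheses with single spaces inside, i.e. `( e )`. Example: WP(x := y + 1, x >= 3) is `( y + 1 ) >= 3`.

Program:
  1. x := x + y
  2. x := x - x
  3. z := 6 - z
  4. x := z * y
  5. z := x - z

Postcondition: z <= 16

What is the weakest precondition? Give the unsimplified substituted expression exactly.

post: z <= 16
stmt 5: z := x - z  -- replace 1 occurrence(s) of z with (x - z)
  => ( x - z ) <= 16
stmt 4: x := z * y  -- replace 1 occurrence(s) of x with (z * y)
  => ( ( z * y ) - z ) <= 16
stmt 3: z := 6 - z  -- replace 2 occurrence(s) of z with (6 - z)
  => ( ( ( 6 - z ) * y ) - ( 6 - z ) ) <= 16
stmt 2: x := x - x  -- replace 0 occurrence(s) of x with (x - x)
  => ( ( ( 6 - z ) * y ) - ( 6 - z ) ) <= 16
stmt 1: x := x + y  -- replace 0 occurrence(s) of x with (x + y)
  => ( ( ( 6 - z ) * y ) - ( 6 - z ) ) <= 16

Answer: ( ( ( 6 - z ) * y ) - ( 6 - z ) ) <= 16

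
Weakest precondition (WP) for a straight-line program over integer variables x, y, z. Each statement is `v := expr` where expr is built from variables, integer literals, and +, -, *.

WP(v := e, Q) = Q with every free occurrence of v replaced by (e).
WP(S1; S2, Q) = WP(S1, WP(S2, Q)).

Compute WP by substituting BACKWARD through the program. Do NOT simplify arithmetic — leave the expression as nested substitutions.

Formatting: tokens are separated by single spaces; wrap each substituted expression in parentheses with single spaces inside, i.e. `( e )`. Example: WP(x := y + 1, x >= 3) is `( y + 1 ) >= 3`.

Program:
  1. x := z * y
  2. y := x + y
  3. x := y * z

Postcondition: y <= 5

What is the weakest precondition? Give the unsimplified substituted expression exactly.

post: y <= 5
stmt 3: x := y * z  -- replace 0 occurrence(s) of x with (y * z)
  => y <= 5
stmt 2: y := x + y  -- replace 1 occurrence(s) of y with (x + y)
  => ( x + y ) <= 5
stmt 1: x := z * y  -- replace 1 occurrence(s) of x with (z * y)
  => ( ( z * y ) + y ) <= 5

Answer: ( ( z * y ) + y ) <= 5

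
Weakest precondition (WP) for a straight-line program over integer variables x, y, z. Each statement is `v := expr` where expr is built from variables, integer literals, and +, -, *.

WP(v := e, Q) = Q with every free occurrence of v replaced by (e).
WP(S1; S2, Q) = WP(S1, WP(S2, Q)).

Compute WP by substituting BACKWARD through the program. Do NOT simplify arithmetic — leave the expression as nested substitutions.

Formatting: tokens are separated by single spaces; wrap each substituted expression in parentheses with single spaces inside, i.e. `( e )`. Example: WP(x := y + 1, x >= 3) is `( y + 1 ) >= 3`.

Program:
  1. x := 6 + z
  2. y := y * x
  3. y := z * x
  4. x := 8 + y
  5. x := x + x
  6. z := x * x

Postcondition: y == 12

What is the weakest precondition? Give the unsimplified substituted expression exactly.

Answer: ( z * ( 6 + z ) ) == 12

Derivation:
post: y == 12
stmt 6: z := x * x  -- replace 0 occurrence(s) of z with (x * x)
  => y == 12
stmt 5: x := x + x  -- replace 0 occurrence(s) of x with (x + x)
  => y == 12
stmt 4: x := 8 + y  -- replace 0 occurrence(s) of x with (8 + y)
  => y == 12
stmt 3: y := z * x  -- replace 1 occurrence(s) of y with (z * x)
  => ( z * x ) == 12
stmt 2: y := y * x  -- replace 0 occurrence(s) of y with (y * x)
  => ( z * x ) == 12
stmt 1: x := 6 + z  -- replace 1 occurrence(s) of x with (6 + z)
  => ( z * ( 6 + z ) ) == 12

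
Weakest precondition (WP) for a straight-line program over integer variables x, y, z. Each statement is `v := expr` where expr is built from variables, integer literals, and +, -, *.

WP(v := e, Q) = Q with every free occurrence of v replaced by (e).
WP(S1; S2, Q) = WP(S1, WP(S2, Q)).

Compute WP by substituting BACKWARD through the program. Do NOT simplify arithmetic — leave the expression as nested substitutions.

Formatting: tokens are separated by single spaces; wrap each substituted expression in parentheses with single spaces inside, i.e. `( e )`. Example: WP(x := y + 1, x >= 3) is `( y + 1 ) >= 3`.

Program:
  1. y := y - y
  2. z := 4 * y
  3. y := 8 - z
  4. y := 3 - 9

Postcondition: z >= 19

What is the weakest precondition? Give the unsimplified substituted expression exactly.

post: z >= 19
stmt 4: y := 3 - 9  -- replace 0 occurrence(s) of y with (3 - 9)
  => z >= 19
stmt 3: y := 8 - z  -- replace 0 occurrence(s) of y with (8 - z)
  => z >= 19
stmt 2: z := 4 * y  -- replace 1 occurrence(s) of z with (4 * y)
  => ( 4 * y ) >= 19
stmt 1: y := y - y  -- replace 1 occurrence(s) of y with (y - y)
  => ( 4 * ( y - y ) ) >= 19

Answer: ( 4 * ( y - y ) ) >= 19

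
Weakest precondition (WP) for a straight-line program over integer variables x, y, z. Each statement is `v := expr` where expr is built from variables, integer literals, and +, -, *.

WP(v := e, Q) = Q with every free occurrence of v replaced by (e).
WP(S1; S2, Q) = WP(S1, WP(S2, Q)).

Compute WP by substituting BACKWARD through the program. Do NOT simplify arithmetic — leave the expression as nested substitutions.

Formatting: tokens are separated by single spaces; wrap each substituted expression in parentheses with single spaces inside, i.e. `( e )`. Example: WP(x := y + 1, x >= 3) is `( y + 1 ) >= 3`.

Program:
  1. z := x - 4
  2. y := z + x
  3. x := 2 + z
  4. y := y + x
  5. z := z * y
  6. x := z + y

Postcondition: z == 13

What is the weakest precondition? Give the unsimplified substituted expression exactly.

post: z == 13
stmt 6: x := z + y  -- replace 0 occurrence(s) of x with (z + y)
  => z == 13
stmt 5: z := z * y  -- replace 1 occurrence(s) of z with (z * y)
  => ( z * y ) == 13
stmt 4: y := y + x  -- replace 1 occurrence(s) of y with (y + x)
  => ( z * ( y + x ) ) == 13
stmt 3: x := 2 + z  -- replace 1 occurrence(s) of x with (2 + z)
  => ( z * ( y + ( 2 + z ) ) ) == 13
stmt 2: y := z + x  -- replace 1 occurrence(s) of y with (z + x)
  => ( z * ( ( z + x ) + ( 2 + z ) ) ) == 13
stmt 1: z := x - 4  -- replace 3 occurrence(s) of z with (x - 4)
  => ( ( x - 4 ) * ( ( ( x - 4 ) + x ) + ( 2 + ( x - 4 ) ) ) ) == 13

Answer: ( ( x - 4 ) * ( ( ( x - 4 ) + x ) + ( 2 + ( x - 4 ) ) ) ) == 13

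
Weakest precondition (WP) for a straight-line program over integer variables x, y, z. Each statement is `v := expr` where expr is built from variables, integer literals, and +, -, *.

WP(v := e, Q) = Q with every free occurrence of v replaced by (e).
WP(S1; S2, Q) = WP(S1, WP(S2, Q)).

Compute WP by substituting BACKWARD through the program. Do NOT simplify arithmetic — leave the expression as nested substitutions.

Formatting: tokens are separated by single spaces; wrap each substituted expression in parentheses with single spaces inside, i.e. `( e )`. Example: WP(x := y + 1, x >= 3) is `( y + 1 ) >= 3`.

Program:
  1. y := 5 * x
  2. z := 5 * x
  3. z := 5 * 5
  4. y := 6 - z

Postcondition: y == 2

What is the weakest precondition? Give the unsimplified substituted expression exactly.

post: y == 2
stmt 4: y := 6 - z  -- replace 1 occurrence(s) of y with (6 - z)
  => ( 6 - z ) == 2
stmt 3: z := 5 * 5  -- replace 1 occurrence(s) of z with (5 * 5)
  => ( 6 - ( 5 * 5 ) ) == 2
stmt 2: z := 5 * x  -- replace 0 occurrence(s) of z with (5 * x)
  => ( 6 - ( 5 * 5 ) ) == 2
stmt 1: y := 5 * x  -- replace 0 occurrence(s) of y with (5 * x)
  => ( 6 - ( 5 * 5 ) ) == 2

Answer: ( 6 - ( 5 * 5 ) ) == 2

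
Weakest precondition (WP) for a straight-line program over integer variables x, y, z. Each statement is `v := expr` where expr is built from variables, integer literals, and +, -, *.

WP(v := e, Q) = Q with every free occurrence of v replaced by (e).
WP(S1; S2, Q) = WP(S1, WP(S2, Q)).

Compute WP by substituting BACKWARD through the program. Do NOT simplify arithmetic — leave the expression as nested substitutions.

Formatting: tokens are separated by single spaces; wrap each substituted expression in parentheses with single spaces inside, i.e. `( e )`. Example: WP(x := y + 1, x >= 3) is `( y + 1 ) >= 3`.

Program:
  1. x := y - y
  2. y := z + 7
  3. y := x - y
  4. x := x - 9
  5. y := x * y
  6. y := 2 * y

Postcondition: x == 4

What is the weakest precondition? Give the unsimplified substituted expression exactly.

Answer: ( ( y - y ) - 9 ) == 4

Derivation:
post: x == 4
stmt 6: y := 2 * y  -- replace 0 occurrence(s) of y with (2 * y)
  => x == 4
stmt 5: y := x * y  -- replace 0 occurrence(s) of y with (x * y)
  => x == 4
stmt 4: x := x - 9  -- replace 1 occurrence(s) of x with (x - 9)
  => ( x - 9 ) == 4
stmt 3: y := x - y  -- replace 0 occurrence(s) of y with (x - y)
  => ( x - 9 ) == 4
stmt 2: y := z + 7  -- replace 0 occurrence(s) of y with (z + 7)
  => ( x - 9 ) == 4
stmt 1: x := y - y  -- replace 1 occurrence(s) of x with (y - y)
  => ( ( y - y ) - 9 ) == 4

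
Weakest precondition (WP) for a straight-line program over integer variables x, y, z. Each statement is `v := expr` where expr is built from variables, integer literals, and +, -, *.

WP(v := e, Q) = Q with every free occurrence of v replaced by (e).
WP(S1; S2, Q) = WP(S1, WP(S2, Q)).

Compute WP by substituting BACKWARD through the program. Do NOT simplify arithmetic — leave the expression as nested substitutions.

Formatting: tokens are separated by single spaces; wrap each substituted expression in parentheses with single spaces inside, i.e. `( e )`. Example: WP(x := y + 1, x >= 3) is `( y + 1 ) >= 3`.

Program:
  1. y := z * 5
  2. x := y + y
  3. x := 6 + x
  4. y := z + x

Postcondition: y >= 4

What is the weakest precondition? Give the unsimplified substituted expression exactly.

post: y >= 4
stmt 4: y := z + x  -- replace 1 occurrence(s) of y with (z + x)
  => ( z + x ) >= 4
stmt 3: x := 6 + x  -- replace 1 occurrence(s) of x with (6 + x)
  => ( z + ( 6 + x ) ) >= 4
stmt 2: x := y + y  -- replace 1 occurrence(s) of x with (y + y)
  => ( z + ( 6 + ( y + y ) ) ) >= 4
stmt 1: y := z * 5  -- replace 2 occurrence(s) of y with (z * 5)
  => ( z + ( 6 + ( ( z * 5 ) + ( z * 5 ) ) ) ) >= 4

Answer: ( z + ( 6 + ( ( z * 5 ) + ( z * 5 ) ) ) ) >= 4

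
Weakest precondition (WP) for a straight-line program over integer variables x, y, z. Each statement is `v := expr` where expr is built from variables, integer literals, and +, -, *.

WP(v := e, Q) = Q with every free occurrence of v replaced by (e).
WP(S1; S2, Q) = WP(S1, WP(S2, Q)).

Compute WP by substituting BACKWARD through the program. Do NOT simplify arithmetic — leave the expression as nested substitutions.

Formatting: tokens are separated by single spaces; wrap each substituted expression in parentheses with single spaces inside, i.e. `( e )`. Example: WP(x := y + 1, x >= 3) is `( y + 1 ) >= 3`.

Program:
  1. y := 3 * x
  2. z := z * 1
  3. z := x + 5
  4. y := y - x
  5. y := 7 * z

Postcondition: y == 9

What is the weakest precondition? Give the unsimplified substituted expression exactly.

Answer: ( 7 * ( x + 5 ) ) == 9

Derivation:
post: y == 9
stmt 5: y := 7 * z  -- replace 1 occurrence(s) of y with (7 * z)
  => ( 7 * z ) == 9
stmt 4: y := y - x  -- replace 0 occurrence(s) of y with (y - x)
  => ( 7 * z ) == 9
stmt 3: z := x + 5  -- replace 1 occurrence(s) of z with (x + 5)
  => ( 7 * ( x + 5 ) ) == 9
stmt 2: z := z * 1  -- replace 0 occurrence(s) of z with (z * 1)
  => ( 7 * ( x + 5 ) ) == 9
stmt 1: y := 3 * x  -- replace 0 occurrence(s) of y with (3 * x)
  => ( 7 * ( x + 5 ) ) == 9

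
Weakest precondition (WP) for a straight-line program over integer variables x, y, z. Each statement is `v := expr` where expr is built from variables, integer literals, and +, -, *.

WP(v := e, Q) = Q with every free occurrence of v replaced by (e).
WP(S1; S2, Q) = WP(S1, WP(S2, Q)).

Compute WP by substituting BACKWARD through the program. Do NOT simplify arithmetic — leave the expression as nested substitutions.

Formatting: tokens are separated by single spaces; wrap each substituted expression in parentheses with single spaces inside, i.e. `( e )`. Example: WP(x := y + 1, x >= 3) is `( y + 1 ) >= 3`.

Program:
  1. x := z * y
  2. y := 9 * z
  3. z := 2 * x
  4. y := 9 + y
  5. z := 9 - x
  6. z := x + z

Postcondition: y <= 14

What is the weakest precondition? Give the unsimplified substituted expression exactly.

post: y <= 14
stmt 6: z := x + z  -- replace 0 occurrence(s) of z with (x + z)
  => y <= 14
stmt 5: z := 9 - x  -- replace 0 occurrence(s) of z with (9 - x)
  => y <= 14
stmt 4: y := 9 + y  -- replace 1 occurrence(s) of y with (9 + y)
  => ( 9 + y ) <= 14
stmt 3: z := 2 * x  -- replace 0 occurrence(s) of z with (2 * x)
  => ( 9 + y ) <= 14
stmt 2: y := 9 * z  -- replace 1 occurrence(s) of y with (9 * z)
  => ( 9 + ( 9 * z ) ) <= 14
stmt 1: x := z * y  -- replace 0 occurrence(s) of x with (z * y)
  => ( 9 + ( 9 * z ) ) <= 14

Answer: ( 9 + ( 9 * z ) ) <= 14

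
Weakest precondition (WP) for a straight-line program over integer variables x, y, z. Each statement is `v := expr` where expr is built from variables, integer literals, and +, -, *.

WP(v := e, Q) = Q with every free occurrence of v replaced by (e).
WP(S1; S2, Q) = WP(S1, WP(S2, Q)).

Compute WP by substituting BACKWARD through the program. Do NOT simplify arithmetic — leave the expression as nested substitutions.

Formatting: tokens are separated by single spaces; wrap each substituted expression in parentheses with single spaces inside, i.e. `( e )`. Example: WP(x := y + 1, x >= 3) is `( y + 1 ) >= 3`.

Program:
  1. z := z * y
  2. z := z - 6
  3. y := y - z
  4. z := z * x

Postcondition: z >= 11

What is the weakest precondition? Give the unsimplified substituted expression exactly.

post: z >= 11
stmt 4: z := z * x  -- replace 1 occurrence(s) of z with (z * x)
  => ( z * x ) >= 11
stmt 3: y := y - z  -- replace 0 occurrence(s) of y with (y - z)
  => ( z * x ) >= 11
stmt 2: z := z - 6  -- replace 1 occurrence(s) of z with (z - 6)
  => ( ( z - 6 ) * x ) >= 11
stmt 1: z := z * y  -- replace 1 occurrence(s) of z with (z * y)
  => ( ( ( z * y ) - 6 ) * x ) >= 11

Answer: ( ( ( z * y ) - 6 ) * x ) >= 11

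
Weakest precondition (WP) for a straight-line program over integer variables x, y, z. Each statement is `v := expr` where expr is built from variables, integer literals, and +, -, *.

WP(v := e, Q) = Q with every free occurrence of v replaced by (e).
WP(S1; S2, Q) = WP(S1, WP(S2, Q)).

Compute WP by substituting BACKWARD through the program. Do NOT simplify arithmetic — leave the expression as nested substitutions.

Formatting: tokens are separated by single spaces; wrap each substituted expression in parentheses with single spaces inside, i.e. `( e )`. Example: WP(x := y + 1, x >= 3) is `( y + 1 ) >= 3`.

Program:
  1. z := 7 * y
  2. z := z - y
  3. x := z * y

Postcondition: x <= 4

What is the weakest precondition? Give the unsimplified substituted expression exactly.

Answer: ( ( ( 7 * y ) - y ) * y ) <= 4

Derivation:
post: x <= 4
stmt 3: x := z * y  -- replace 1 occurrence(s) of x with (z * y)
  => ( z * y ) <= 4
stmt 2: z := z - y  -- replace 1 occurrence(s) of z with (z - y)
  => ( ( z - y ) * y ) <= 4
stmt 1: z := 7 * y  -- replace 1 occurrence(s) of z with (7 * y)
  => ( ( ( 7 * y ) - y ) * y ) <= 4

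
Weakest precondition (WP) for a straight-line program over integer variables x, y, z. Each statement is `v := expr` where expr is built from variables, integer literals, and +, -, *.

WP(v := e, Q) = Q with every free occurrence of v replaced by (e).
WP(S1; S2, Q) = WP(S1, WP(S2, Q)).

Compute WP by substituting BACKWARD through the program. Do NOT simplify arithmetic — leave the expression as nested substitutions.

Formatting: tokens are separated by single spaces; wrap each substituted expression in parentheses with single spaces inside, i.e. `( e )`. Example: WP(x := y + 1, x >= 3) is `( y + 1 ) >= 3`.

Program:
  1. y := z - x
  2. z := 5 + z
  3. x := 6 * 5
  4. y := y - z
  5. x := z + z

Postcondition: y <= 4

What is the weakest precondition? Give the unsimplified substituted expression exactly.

post: y <= 4
stmt 5: x := z + z  -- replace 0 occurrence(s) of x with (z + z)
  => y <= 4
stmt 4: y := y - z  -- replace 1 occurrence(s) of y with (y - z)
  => ( y - z ) <= 4
stmt 3: x := 6 * 5  -- replace 0 occurrence(s) of x with (6 * 5)
  => ( y - z ) <= 4
stmt 2: z := 5 + z  -- replace 1 occurrence(s) of z with (5 + z)
  => ( y - ( 5 + z ) ) <= 4
stmt 1: y := z - x  -- replace 1 occurrence(s) of y with (z - x)
  => ( ( z - x ) - ( 5 + z ) ) <= 4

Answer: ( ( z - x ) - ( 5 + z ) ) <= 4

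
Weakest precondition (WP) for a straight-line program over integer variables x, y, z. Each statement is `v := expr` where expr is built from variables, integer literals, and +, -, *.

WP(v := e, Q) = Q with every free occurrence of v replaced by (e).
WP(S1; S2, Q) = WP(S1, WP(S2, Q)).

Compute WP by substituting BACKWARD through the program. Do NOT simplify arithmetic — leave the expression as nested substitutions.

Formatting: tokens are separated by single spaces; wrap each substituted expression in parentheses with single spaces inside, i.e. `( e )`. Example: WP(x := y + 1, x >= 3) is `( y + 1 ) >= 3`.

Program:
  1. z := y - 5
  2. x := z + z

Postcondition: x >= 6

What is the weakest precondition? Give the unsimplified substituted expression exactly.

post: x >= 6
stmt 2: x := z + z  -- replace 1 occurrence(s) of x with (z + z)
  => ( z + z ) >= 6
stmt 1: z := y - 5  -- replace 2 occurrence(s) of z with (y - 5)
  => ( ( y - 5 ) + ( y - 5 ) ) >= 6

Answer: ( ( y - 5 ) + ( y - 5 ) ) >= 6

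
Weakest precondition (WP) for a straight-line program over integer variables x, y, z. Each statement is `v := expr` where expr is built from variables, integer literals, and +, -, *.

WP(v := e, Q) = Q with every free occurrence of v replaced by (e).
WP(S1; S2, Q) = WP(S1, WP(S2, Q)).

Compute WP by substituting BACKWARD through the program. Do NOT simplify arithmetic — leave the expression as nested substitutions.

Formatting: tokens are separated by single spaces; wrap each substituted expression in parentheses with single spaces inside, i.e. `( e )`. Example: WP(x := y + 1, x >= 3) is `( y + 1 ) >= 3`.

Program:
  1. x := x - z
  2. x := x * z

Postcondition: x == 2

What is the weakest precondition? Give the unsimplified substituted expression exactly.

post: x == 2
stmt 2: x := x * z  -- replace 1 occurrence(s) of x with (x * z)
  => ( x * z ) == 2
stmt 1: x := x - z  -- replace 1 occurrence(s) of x with (x - z)
  => ( ( x - z ) * z ) == 2

Answer: ( ( x - z ) * z ) == 2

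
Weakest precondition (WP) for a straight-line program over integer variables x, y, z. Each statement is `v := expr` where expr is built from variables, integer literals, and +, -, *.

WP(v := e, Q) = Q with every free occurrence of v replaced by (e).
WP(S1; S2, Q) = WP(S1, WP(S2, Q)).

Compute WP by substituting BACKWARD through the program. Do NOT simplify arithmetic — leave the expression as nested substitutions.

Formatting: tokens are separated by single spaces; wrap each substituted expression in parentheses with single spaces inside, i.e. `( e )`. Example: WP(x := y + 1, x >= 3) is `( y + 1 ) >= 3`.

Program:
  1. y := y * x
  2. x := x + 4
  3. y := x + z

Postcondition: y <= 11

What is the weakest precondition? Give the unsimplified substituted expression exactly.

Answer: ( ( x + 4 ) + z ) <= 11

Derivation:
post: y <= 11
stmt 3: y := x + z  -- replace 1 occurrence(s) of y with (x + z)
  => ( x + z ) <= 11
stmt 2: x := x + 4  -- replace 1 occurrence(s) of x with (x + 4)
  => ( ( x + 4 ) + z ) <= 11
stmt 1: y := y * x  -- replace 0 occurrence(s) of y with (y * x)
  => ( ( x + 4 ) + z ) <= 11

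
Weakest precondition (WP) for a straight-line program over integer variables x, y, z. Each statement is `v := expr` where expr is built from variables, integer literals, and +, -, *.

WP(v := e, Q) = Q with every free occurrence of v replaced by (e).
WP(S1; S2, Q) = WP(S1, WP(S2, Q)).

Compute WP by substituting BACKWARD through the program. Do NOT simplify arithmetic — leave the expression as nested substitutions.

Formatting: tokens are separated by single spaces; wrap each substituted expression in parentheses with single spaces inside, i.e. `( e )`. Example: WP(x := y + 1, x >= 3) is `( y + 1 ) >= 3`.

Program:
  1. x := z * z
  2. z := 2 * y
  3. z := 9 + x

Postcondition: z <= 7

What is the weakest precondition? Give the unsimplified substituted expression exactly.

Answer: ( 9 + ( z * z ) ) <= 7

Derivation:
post: z <= 7
stmt 3: z := 9 + x  -- replace 1 occurrence(s) of z with (9 + x)
  => ( 9 + x ) <= 7
stmt 2: z := 2 * y  -- replace 0 occurrence(s) of z with (2 * y)
  => ( 9 + x ) <= 7
stmt 1: x := z * z  -- replace 1 occurrence(s) of x with (z * z)
  => ( 9 + ( z * z ) ) <= 7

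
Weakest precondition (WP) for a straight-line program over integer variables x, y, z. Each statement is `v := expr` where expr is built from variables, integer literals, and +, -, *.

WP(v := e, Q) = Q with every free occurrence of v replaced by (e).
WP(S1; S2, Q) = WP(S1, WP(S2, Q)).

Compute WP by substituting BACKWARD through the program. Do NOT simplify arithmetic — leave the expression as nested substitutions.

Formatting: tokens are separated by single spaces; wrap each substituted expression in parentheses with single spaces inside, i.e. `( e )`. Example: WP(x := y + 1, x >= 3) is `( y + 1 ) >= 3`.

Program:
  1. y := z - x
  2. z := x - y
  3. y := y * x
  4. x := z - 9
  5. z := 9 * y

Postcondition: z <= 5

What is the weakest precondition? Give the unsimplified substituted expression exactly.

post: z <= 5
stmt 5: z := 9 * y  -- replace 1 occurrence(s) of z with (9 * y)
  => ( 9 * y ) <= 5
stmt 4: x := z - 9  -- replace 0 occurrence(s) of x with (z - 9)
  => ( 9 * y ) <= 5
stmt 3: y := y * x  -- replace 1 occurrence(s) of y with (y * x)
  => ( 9 * ( y * x ) ) <= 5
stmt 2: z := x - y  -- replace 0 occurrence(s) of z with (x - y)
  => ( 9 * ( y * x ) ) <= 5
stmt 1: y := z - x  -- replace 1 occurrence(s) of y with (z - x)
  => ( 9 * ( ( z - x ) * x ) ) <= 5

Answer: ( 9 * ( ( z - x ) * x ) ) <= 5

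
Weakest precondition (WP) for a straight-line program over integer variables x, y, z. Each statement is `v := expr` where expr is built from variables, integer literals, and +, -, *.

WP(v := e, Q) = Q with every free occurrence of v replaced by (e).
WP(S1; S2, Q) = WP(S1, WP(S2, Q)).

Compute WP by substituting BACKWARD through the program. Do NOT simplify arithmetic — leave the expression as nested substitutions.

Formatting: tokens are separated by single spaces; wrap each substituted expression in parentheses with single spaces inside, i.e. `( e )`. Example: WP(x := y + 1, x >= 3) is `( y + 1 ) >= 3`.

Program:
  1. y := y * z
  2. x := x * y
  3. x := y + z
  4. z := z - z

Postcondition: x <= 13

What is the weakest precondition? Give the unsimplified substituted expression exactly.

Answer: ( ( y * z ) + z ) <= 13

Derivation:
post: x <= 13
stmt 4: z := z - z  -- replace 0 occurrence(s) of z with (z - z)
  => x <= 13
stmt 3: x := y + z  -- replace 1 occurrence(s) of x with (y + z)
  => ( y + z ) <= 13
stmt 2: x := x * y  -- replace 0 occurrence(s) of x with (x * y)
  => ( y + z ) <= 13
stmt 1: y := y * z  -- replace 1 occurrence(s) of y with (y * z)
  => ( ( y * z ) + z ) <= 13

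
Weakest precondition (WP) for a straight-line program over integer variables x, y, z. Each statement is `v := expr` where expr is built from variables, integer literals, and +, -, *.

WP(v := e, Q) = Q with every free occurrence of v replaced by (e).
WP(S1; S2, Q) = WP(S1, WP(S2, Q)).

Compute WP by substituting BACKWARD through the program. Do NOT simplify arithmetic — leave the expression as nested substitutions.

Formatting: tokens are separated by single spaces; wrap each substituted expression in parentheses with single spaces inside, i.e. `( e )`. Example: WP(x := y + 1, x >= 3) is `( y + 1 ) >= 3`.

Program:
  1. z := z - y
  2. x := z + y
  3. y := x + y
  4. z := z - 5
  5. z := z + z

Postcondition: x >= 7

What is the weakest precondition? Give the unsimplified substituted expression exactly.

post: x >= 7
stmt 5: z := z + z  -- replace 0 occurrence(s) of z with (z + z)
  => x >= 7
stmt 4: z := z - 5  -- replace 0 occurrence(s) of z with (z - 5)
  => x >= 7
stmt 3: y := x + y  -- replace 0 occurrence(s) of y with (x + y)
  => x >= 7
stmt 2: x := z + y  -- replace 1 occurrence(s) of x with (z + y)
  => ( z + y ) >= 7
stmt 1: z := z - y  -- replace 1 occurrence(s) of z with (z - y)
  => ( ( z - y ) + y ) >= 7

Answer: ( ( z - y ) + y ) >= 7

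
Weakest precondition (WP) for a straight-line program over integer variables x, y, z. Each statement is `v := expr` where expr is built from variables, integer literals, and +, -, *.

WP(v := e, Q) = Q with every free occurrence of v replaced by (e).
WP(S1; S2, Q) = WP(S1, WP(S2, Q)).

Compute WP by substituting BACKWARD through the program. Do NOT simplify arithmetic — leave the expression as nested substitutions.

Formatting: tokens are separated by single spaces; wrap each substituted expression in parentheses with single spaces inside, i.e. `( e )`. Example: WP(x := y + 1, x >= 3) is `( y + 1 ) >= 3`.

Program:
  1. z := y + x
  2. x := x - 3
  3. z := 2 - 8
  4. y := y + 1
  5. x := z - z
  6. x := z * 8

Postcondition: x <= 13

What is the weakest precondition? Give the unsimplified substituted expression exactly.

Answer: ( ( 2 - 8 ) * 8 ) <= 13

Derivation:
post: x <= 13
stmt 6: x := z * 8  -- replace 1 occurrence(s) of x with (z * 8)
  => ( z * 8 ) <= 13
stmt 5: x := z - z  -- replace 0 occurrence(s) of x with (z - z)
  => ( z * 8 ) <= 13
stmt 4: y := y + 1  -- replace 0 occurrence(s) of y with (y + 1)
  => ( z * 8 ) <= 13
stmt 3: z := 2 - 8  -- replace 1 occurrence(s) of z with (2 - 8)
  => ( ( 2 - 8 ) * 8 ) <= 13
stmt 2: x := x - 3  -- replace 0 occurrence(s) of x with (x - 3)
  => ( ( 2 - 8 ) * 8 ) <= 13
stmt 1: z := y + x  -- replace 0 occurrence(s) of z with (y + x)
  => ( ( 2 - 8 ) * 8 ) <= 13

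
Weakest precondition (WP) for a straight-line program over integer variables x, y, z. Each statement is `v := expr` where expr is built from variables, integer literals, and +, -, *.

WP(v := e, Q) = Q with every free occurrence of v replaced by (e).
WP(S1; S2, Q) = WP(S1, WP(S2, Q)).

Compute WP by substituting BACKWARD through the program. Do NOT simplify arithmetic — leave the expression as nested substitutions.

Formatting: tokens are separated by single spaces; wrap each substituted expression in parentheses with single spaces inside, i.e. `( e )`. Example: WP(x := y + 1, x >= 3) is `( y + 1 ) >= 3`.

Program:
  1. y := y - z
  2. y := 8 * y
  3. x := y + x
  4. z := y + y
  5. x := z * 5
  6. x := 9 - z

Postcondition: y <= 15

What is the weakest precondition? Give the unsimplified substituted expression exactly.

Answer: ( 8 * ( y - z ) ) <= 15

Derivation:
post: y <= 15
stmt 6: x := 9 - z  -- replace 0 occurrence(s) of x with (9 - z)
  => y <= 15
stmt 5: x := z * 5  -- replace 0 occurrence(s) of x with (z * 5)
  => y <= 15
stmt 4: z := y + y  -- replace 0 occurrence(s) of z with (y + y)
  => y <= 15
stmt 3: x := y + x  -- replace 0 occurrence(s) of x with (y + x)
  => y <= 15
stmt 2: y := 8 * y  -- replace 1 occurrence(s) of y with (8 * y)
  => ( 8 * y ) <= 15
stmt 1: y := y - z  -- replace 1 occurrence(s) of y with (y - z)
  => ( 8 * ( y - z ) ) <= 15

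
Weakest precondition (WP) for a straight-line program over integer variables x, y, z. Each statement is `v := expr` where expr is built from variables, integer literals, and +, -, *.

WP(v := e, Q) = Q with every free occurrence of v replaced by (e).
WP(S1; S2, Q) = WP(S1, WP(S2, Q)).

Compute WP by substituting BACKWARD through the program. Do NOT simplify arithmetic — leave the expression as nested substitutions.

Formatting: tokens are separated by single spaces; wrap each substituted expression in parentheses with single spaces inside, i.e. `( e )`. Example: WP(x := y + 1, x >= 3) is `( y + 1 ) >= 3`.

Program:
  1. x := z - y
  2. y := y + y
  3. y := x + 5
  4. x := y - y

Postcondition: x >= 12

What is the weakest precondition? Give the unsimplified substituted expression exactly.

Answer: ( ( ( z - y ) + 5 ) - ( ( z - y ) + 5 ) ) >= 12

Derivation:
post: x >= 12
stmt 4: x := y - y  -- replace 1 occurrence(s) of x with (y - y)
  => ( y - y ) >= 12
stmt 3: y := x + 5  -- replace 2 occurrence(s) of y with (x + 5)
  => ( ( x + 5 ) - ( x + 5 ) ) >= 12
stmt 2: y := y + y  -- replace 0 occurrence(s) of y with (y + y)
  => ( ( x + 5 ) - ( x + 5 ) ) >= 12
stmt 1: x := z - y  -- replace 2 occurrence(s) of x with (z - y)
  => ( ( ( z - y ) + 5 ) - ( ( z - y ) + 5 ) ) >= 12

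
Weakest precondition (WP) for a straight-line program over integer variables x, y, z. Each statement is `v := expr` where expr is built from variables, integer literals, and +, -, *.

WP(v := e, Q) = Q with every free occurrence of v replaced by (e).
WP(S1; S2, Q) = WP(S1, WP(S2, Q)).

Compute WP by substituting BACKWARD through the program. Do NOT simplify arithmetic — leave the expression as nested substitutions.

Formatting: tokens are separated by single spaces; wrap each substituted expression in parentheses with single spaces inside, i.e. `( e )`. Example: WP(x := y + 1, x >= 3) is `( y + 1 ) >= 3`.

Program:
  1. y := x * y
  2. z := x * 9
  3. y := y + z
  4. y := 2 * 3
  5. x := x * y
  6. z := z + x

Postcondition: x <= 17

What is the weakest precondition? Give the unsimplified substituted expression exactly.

Answer: ( x * ( 2 * 3 ) ) <= 17

Derivation:
post: x <= 17
stmt 6: z := z + x  -- replace 0 occurrence(s) of z with (z + x)
  => x <= 17
stmt 5: x := x * y  -- replace 1 occurrence(s) of x with (x * y)
  => ( x * y ) <= 17
stmt 4: y := 2 * 3  -- replace 1 occurrence(s) of y with (2 * 3)
  => ( x * ( 2 * 3 ) ) <= 17
stmt 3: y := y + z  -- replace 0 occurrence(s) of y with (y + z)
  => ( x * ( 2 * 3 ) ) <= 17
stmt 2: z := x * 9  -- replace 0 occurrence(s) of z with (x * 9)
  => ( x * ( 2 * 3 ) ) <= 17
stmt 1: y := x * y  -- replace 0 occurrence(s) of y with (x * y)
  => ( x * ( 2 * 3 ) ) <= 17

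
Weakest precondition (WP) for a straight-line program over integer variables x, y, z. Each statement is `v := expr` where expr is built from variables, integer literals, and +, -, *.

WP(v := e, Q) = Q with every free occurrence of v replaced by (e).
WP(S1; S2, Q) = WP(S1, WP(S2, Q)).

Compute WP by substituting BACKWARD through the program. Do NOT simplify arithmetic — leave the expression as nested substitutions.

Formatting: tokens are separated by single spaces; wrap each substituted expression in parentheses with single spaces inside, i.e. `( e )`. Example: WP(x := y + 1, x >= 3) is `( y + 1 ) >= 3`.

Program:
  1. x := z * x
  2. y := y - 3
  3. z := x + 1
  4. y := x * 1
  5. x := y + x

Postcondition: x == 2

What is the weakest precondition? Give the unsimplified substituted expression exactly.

post: x == 2
stmt 5: x := y + x  -- replace 1 occurrence(s) of x with (y + x)
  => ( y + x ) == 2
stmt 4: y := x * 1  -- replace 1 occurrence(s) of y with (x * 1)
  => ( ( x * 1 ) + x ) == 2
stmt 3: z := x + 1  -- replace 0 occurrence(s) of z with (x + 1)
  => ( ( x * 1 ) + x ) == 2
stmt 2: y := y - 3  -- replace 0 occurrence(s) of y with (y - 3)
  => ( ( x * 1 ) + x ) == 2
stmt 1: x := z * x  -- replace 2 occurrence(s) of x with (z * x)
  => ( ( ( z * x ) * 1 ) + ( z * x ) ) == 2

Answer: ( ( ( z * x ) * 1 ) + ( z * x ) ) == 2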